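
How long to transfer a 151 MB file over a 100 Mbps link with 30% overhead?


Effective throughput = 100 * (1 - 30/100) = 70 Mbps
File size in Mb = 151 * 8 = 1208 Mb
Time = 1208 / 70
Time = 17.2571 seconds


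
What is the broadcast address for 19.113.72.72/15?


Network: 19.112.0.0/15
Host bits = 17
Set all host bits to 1:
Broadcast: 19.113.255.255


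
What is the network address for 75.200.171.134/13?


IP:   01001011.11001000.10101011.10000110
Mask: 11111111.11111000.00000000.00000000
AND operation:
Net:  01001011.11001000.00000000.00000000
Network: 75.200.0.0/13


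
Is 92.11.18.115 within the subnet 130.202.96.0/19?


Subnet network: 130.202.96.0
Test IP AND mask: 92.11.0.0
No, 92.11.18.115 is not in 130.202.96.0/19


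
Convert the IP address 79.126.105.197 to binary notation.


79 = 01001111
126 = 01111110
105 = 01101001
197 = 11000101
Binary: 01001111.01111110.01101001.11000101


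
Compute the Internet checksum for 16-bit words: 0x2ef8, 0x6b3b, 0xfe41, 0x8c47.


Sum all words (with carry folding):
+ 0x2ef8 = 0x2ef8
+ 0x6b3b = 0x9a33
+ 0xfe41 = 0x9875
+ 0x8c47 = 0x24bd
One's complement: ~0x24bd
Checksum = 0xdb42


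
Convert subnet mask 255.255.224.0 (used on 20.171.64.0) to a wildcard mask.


Subnet mask: 255.255.224.0
Wildcard = 255.255.255.255 - subnet mask
255 - 255 = 0
255 - 255 = 0
255 - 224 = 31
255 - 0 = 255
Wildcard: 0.0.31.255


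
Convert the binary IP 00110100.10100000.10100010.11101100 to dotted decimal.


00110100 = 52
10100000 = 160
10100010 = 162
11101100 = 236
IP: 52.160.162.236


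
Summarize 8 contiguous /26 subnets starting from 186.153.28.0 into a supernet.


Original prefix: /26
Number of subnets: 8 = 2^3
New prefix = 26 - 3 = 23
Supernet: 186.153.28.0/23


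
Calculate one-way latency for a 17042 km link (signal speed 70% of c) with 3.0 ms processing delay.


Speed = 0.7 * 3e5 km/s = 210000 km/s
Propagation delay = 17042 / 210000 = 0.0812 s = 81.1524 ms
Processing delay = 3.0 ms
Total one-way latency = 84.1524 ms


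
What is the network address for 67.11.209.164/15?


IP:   01000011.00001011.11010001.10100100
Mask: 11111111.11111110.00000000.00000000
AND operation:
Net:  01000011.00001010.00000000.00000000
Network: 67.10.0.0/15


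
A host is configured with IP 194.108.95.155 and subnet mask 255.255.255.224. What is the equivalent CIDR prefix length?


Binary: 11111111.11111111.11111111.11100000
Count leading 1s
Prefix: /27


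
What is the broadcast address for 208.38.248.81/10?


Network: 208.0.0.0/10
Host bits = 22
Set all host bits to 1:
Broadcast: 208.63.255.255


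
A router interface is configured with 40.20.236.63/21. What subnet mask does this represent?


/21 means 21 network bits, 11 host bits
Binary: 11111111111111111111100000000000
Mask: 255.255.248.0


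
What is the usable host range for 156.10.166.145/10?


Network: 156.0.0.0
Broadcast: 156.63.255.255
First usable = network + 1
Last usable = broadcast - 1
Range: 156.0.0.1 to 156.63.255.254


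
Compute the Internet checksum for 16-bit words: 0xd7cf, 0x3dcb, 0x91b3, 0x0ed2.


Sum all words (with carry folding):
+ 0xd7cf = 0xd7cf
+ 0x3dcb = 0x159b
+ 0x91b3 = 0xa74e
+ 0x0ed2 = 0xb620
One's complement: ~0xb620
Checksum = 0x49df


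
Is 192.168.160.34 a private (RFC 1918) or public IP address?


RFC 1918 private ranges:
  10.0.0.0/8 (10.0.0.0 - 10.255.255.255)
  172.16.0.0/12 (172.16.0.0 - 172.31.255.255)
  192.168.0.0/16 (192.168.0.0 - 192.168.255.255)
Private (in 192.168.0.0/16)


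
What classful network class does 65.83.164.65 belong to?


First octet: 65
Binary: 01000001
0xxxxxxx -> Class A (1-126)
Class A, default mask 255.0.0.0 (/8)


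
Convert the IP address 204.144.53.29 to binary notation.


204 = 11001100
144 = 10010000
53 = 00110101
29 = 00011101
Binary: 11001100.10010000.00110101.00011101


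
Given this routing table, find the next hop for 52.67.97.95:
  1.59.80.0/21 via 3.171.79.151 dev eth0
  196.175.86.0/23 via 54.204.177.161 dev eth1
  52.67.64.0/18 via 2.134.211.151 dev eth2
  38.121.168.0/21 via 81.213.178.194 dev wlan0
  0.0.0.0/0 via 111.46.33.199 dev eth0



Longest prefix match for 52.67.97.95:
  /21 1.59.80.0: no
  /23 196.175.86.0: no
  /18 52.67.64.0: MATCH
  /21 38.121.168.0: no
  /0 0.0.0.0: MATCH
Selected: next-hop 2.134.211.151 via eth2 (matched /18)


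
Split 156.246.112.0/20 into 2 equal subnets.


New prefix = 20 + 1 = 21
Each subnet has 2048 addresses
  156.246.112.0/21
  156.246.120.0/21
Subnets: 156.246.112.0/21, 156.246.120.0/21


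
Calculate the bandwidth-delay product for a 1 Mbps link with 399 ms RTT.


BDP = bandwidth * RTT
= 1 Mbps * 399 ms
= 1 * 1e6 * 399 / 1000 bits
= 399000 bits
= 49875 bytes
= 48.7061 KB
BDP = 399000 bits (49875 bytes)


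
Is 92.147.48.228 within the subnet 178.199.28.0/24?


Subnet network: 178.199.28.0
Test IP AND mask: 92.147.48.0
No, 92.147.48.228 is not in 178.199.28.0/24


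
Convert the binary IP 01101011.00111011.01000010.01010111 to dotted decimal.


01101011 = 107
00111011 = 59
01000010 = 66
01010111 = 87
IP: 107.59.66.87


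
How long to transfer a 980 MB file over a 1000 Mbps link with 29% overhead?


Effective throughput = 1000 * (1 - 29/100) = 710 Mbps
File size in Mb = 980 * 8 = 7840 Mb
Time = 7840 / 710
Time = 11.0423 seconds


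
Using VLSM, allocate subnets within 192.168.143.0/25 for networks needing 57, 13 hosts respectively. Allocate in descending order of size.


57 hosts -> /26 (62 usable): 192.168.143.0/26
13 hosts -> /28 (14 usable): 192.168.143.64/28
Allocation: 192.168.143.0/26 (57 hosts, 62 usable); 192.168.143.64/28 (13 hosts, 14 usable)


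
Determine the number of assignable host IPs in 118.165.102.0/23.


Host bits = 32 - 23 = 9
Total addresses = 2^9 = 512
Usable = total - 2 (network and broadcast)
Usable hosts: 510


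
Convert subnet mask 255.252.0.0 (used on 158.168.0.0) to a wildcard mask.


Subnet mask: 255.252.0.0
Wildcard = 255.255.255.255 - subnet mask
255 - 255 = 0
255 - 252 = 3
255 - 0 = 255
255 - 0 = 255
Wildcard: 0.3.255.255


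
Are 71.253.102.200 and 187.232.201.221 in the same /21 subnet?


Mask: 255.255.248.0
71.253.102.200 AND mask = 71.253.96.0
187.232.201.221 AND mask = 187.232.200.0
No, different subnets (71.253.96.0 vs 187.232.200.0)


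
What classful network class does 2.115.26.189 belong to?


First octet: 2
Binary: 00000010
0xxxxxxx -> Class A (1-126)
Class A, default mask 255.0.0.0 (/8)


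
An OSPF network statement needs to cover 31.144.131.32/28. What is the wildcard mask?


Subnet mask: 255.255.255.240
Wildcard = 255.255.255.255 - subnet mask
255 - 255 = 0
255 - 255 = 0
255 - 255 = 0
255 - 240 = 15
Wildcard: 0.0.0.15


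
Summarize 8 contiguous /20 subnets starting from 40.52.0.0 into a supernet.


Original prefix: /20
Number of subnets: 8 = 2^3
New prefix = 20 - 3 = 17
Supernet: 40.52.0.0/17


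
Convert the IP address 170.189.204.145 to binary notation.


170 = 10101010
189 = 10111101
204 = 11001100
145 = 10010001
Binary: 10101010.10111101.11001100.10010001


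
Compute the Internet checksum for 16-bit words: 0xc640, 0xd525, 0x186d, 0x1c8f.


Sum all words (with carry folding):
+ 0xc640 = 0xc640
+ 0xd525 = 0x9b66
+ 0x186d = 0xb3d3
+ 0x1c8f = 0xd062
One's complement: ~0xd062
Checksum = 0x2f9d


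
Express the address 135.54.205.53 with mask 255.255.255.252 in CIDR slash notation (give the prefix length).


Binary: 11111111.11111111.11111111.11111100
Count leading 1s
Prefix: /30


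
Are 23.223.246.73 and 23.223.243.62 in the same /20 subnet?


Mask: 255.255.240.0
23.223.246.73 AND mask = 23.223.240.0
23.223.243.62 AND mask = 23.223.240.0
Yes, same subnet (23.223.240.0)


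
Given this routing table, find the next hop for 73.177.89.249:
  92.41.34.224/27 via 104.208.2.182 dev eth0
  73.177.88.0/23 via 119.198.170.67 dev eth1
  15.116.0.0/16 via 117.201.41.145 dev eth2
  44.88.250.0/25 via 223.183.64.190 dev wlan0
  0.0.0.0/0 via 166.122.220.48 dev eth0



Longest prefix match for 73.177.89.249:
  /27 92.41.34.224: no
  /23 73.177.88.0: MATCH
  /16 15.116.0.0: no
  /25 44.88.250.0: no
  /0 0.0.0.0: MATCH
Selected: next-hop 119.198.170.67 via eth1 (matched /23)


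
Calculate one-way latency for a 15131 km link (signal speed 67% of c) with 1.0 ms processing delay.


Speed = 0.67 * 3e5 km/s = 201000 km/s
Propagation delay = 15131 / 201000 = 0.0753 s = 75.2786 ms
Processing delay = 1.0 ms
Total one-way latency = 76.2786 ms


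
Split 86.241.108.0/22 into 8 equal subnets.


New prefix = 22 + 3 = 25
Each subnet has 128 addresses
  86.241.108.0/25
  86.241.108.128/25
  86.241.109.0/25
  86.241.109.128/25
  86.241.110.0/25
  86.241.110.128/25
  86.241.111.0/25
  86.241.111.128/25
Subnets: 86.241.108.0/25, 86.241.108.128/25, 86.241.109.0/25, 86.241.109.128/25, 86.241.110.0/25, 86.241.110.128/25, 86.241.111.0/25, 86.241.111.128/25


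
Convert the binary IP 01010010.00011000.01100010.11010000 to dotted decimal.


01010010 = 82
00011000 = 24
01100010 = 98
11010000 = 208
IP: 82.24.98.208


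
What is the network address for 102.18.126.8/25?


IP:   01100110.00010010.01111110.00001000
Mask: 11111111.11111111.11111111.10000000
AND operation:
Net:  01100110.00010010.01111110.00000000
Network: 102.18.126.0/25


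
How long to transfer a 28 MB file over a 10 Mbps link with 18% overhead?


Effective throughput = 10 * (1 - 18/100) = 8.2 Mbps
File size in Mb = 28 * 8 = 224 Mb
Time = 224 / 8.2
Time = 27.3171 seconds


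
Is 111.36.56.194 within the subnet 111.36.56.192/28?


Subnet network: 111.36.56.192
Test IP AND mask: 111.36.56.192
Yes, 111.36.56.194 is in 111.36.56.192/28


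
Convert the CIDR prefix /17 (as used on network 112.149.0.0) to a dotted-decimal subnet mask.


/17 means 17 network bits, 15 host bits
Binary: 11111111111111111000000000000000
Mask: 255.255.128.0


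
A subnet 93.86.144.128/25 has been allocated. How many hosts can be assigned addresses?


Host bits = 32 - 25 = 7
Total addresses = 2^7 = 128
Usable = total - 2 (network and broadcast)
Usable hosts: 126


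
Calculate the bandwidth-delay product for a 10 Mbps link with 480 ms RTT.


BDP = bandwidth * RTT
= 10 Mbps * 480 ms
= 10 * 1e6 * 480 / 1000 bits
= 4800000 bits
= 600000 bytes
= 585.9375 KB
BDP = 4800000 bits (600000 bytes)


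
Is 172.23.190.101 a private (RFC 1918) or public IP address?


RFC 1918 private ranges:
  10.0.0.0/8 (10.0.0.0 - 10.255.255.255)
  172.16.0.0/12 (172.16.0.0 - 172.31.255.255)
  192.168.0.0/16 (192.168.0.0 - 192.168.255.255)
Private (in 172.16.0.0/12)


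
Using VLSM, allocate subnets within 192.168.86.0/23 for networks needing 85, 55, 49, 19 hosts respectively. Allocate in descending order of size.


85 hosts -> /25 (126 usable): 192.168.86.0/25
55 hosts -> /26 (62 usable): 192.168.86.128/26
49 hosts -> /26 (62 usable): 192.168.86.192/26
19 hosts -> /27 (30 usable): 192.168.87.0/27
Allocation: 192.168.86.0/25 (85 hosts, 126 usable); 192.168.86.128/26 (55 hosts, 62 usable); 192.168.86.192/26 (49 hosts, 62 usable); 192.168.87.0/27 (19 hosts, 30 usable)


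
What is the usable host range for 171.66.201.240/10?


Network: 171.64.0.0
Broadcast: 171.127.255.255
First usable = network + 1
Last usable = broadcast - 1
Range: 171.64.0.1 to 171.127.255.254


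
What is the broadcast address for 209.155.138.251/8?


Network: 209.0.0.0/8
Host bits = 24
Set all host bits to 1:
Broadcast: 209.255.255.255


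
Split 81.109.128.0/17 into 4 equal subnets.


New prefix = 17 + 2 = 19
Each subnet has 8192 addresses
  81.109.128.0/19
  81.109.160.0/19
  81.109.192.0/19
  81.109.224.0/19
Subnets: 81.109.128.0/19, 81.109.160.0/19, 81.109.192.0/19, 81.109.224.0/19


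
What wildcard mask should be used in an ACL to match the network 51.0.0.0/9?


Subnet mask: 255.128.0.0
Wildcard = 255.255.255.255 - subnet mask
255 - 255 = 0
255 - 128 = 127
255 - 0 = 255
255 - 0 = 255
Wildcard: 0.127.255.255


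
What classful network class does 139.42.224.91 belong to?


First octet: 139
Binary: 10001011
10xxxxxx -> Class B (128-191)
Class B, default mask 255.255.0.0 (/16)


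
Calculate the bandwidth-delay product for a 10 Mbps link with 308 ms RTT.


BDP = bandwidth * RTT
= 10 Mbps * 308 ms
= 10 * 1e6 * 308 / 1000 bits
= 3080000 bits
= 385000 bytes
= 375.9766 KB
BDP = 3080000 bits (385000 bytes)


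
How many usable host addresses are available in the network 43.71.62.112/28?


Host bits = 32 - 28 = 4
Total addresses = 2^4 = 16
Usable = total - 2 (network and broadcast)
Usable hosts: 14


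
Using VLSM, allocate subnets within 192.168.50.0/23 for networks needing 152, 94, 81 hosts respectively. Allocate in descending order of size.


152 hosts -> /24 (254 usable): 192.168.50.0/24
94 hosts -> /25 (126 usable): 192.168.51.0/25
81 hosts -> /25 (126 usable): 192.168.51.128/25
Allocation: 192.168.50.0/24 (152 hosts, 254 usable); 192.168.51.0/25 (94 hosts, 126 usable); 192.168.51.128/25 (81 hosts, 126 usable)


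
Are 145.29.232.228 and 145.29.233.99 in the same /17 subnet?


Mask: 255.255.128.0
145.29.232.228 AND mask = 145.29.128.0
145.29.233.99 AND mask = 145.29.128.0
Yes, same subnet (145.29.128.0)


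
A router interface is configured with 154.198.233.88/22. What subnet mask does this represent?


/22 means 22 network bits, 10 host bits
Binary: 11111111111111111111110000000000
Mask: 255.255.252.0


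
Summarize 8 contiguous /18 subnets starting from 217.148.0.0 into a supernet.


Original prefix: /18
Number of subnets: 8 = 2^3
New prefix = 18 - 3 = 15
Supernet: 217.148.0.0/15


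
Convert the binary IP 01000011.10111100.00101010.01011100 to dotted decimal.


01000011 = 67
10111100 = 188
00101010 = 42
01011100 = 92
IP: 67.188.42.92


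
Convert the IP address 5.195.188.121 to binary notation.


5 = 00000101
195 = 11000011
188 = 10111100
121 = 01111001
Binary: 00000101.11000011.10111100.01111001


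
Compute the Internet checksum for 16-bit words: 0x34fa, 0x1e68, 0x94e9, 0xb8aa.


Sum all words (with carry folding):
+ 0x34fa = 0x34fa
+ 0x1e68 = 0x5362
+ 0x94e9 = 0xe84b
+ 0xb8aa = 0xa0f6
One's complement: ~0xa0f6
Checksum = 0x5f09


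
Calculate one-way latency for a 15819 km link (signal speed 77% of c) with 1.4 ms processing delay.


Speed = 0.77 * 3e5 km/s = 231000 km/s
Propagation delay = 15819 / 231000 = 0.0685 s = 68.4805 ms
Processing delay = 1.4 ms
Total one-way latency = 69.8805 ms


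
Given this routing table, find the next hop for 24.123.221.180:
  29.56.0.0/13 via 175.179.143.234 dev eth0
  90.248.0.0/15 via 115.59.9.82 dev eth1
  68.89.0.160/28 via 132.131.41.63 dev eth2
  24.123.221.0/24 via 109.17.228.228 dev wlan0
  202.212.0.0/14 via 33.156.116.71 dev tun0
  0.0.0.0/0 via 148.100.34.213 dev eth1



Longest prefix match for 24.123.221.180:
  /13 29.56.0.0: no
  /15 90.248.0.0: no
  /28 68.89.0.160: no
  /24 24.123.221.0: MATCH
  /14 202.212.0.0: no
  /0 0.0.0.0: MATCH
Selected: next-hop 109.17.228.228 via wlan0 (matched /24)


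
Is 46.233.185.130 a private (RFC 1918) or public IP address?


RFC 1918 private ranges:
  10.0.0.0/8 (10.0.0.0 - 10.255.255.255)
  172.16.0.0/12 (172.16.0.0 - 172.31.255.255)
  192.168.0.0/16 (192.168.0.0 - 192.168.255.255)
Public (not in any RFC 1918 range)


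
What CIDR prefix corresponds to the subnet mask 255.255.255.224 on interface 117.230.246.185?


Binary: 11111111.11111111.11111111.11100000
Count leading 1s
Prefix: /27


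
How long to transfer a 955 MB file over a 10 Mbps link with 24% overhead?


Effective throughput = 10 * (1 - 24/100) = 7.6 Mbps
File size in Mb = 955 * 8 = 7640 Mb
Time = 7640 / 7.6
Time = 1005.2632 seconds


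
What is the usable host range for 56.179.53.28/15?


Network: 56.178.0.0
Broadcast: 56.179.255.255
First usable = network + 1
Last usable = broadcast - 1
Range: 56.178.0.1 to 56.179.255.254


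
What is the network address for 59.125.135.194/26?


IP:   00111011.01111101.10000111.11000010
Mask: 11111111.11111111.11111111.11000000
AND operation:
Net:  00111011.01111101.10000111.11000000
Network: 59.125.135.192/26


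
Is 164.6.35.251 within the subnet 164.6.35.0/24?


Subnet network: 164.6.35.0
Test IP AND mask: 164.6.35.0
Yes, 164.6.35.251 is in 164.6.35.0/24


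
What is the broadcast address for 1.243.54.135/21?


Network: 1.243.48.0/21
Host bits = 11
Set all host bits to 1:
Broadcast: 1.243.55.255


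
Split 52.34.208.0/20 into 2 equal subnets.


New prefix = 20 + 1 = 21
Each subnet has 2048 addresses
  52.34.208.0/21
  52.34.216.0/21
Subnets: 52.34.208.0/21, 52.34.216.0/21


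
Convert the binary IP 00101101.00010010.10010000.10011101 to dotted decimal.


00101101 = 45
00010010 = 18
10010000 = 144
10011101 = 157
IP: 45.18.144.157


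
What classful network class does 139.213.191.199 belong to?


First octet: 139
Binary: 10001011
10xxxxxx -> Class B (128-191)
Class B, default mask 255.255.0.0 (/16)


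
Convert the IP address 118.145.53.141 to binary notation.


118 = 01110110
145 = 10010001
53 = 00110101
141 = 10001101
Binary: 01110110.10010001.00110101.10001101


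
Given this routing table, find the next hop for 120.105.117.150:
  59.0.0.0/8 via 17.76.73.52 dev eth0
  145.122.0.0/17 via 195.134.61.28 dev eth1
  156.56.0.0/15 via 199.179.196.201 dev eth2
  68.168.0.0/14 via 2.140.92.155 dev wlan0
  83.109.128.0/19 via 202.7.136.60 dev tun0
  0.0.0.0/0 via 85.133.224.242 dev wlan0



Longest prefix match for 120.105.117.150:
  /8 59.0.0.0: no
  /17 145.122.0.0: no
  /15 156.56.0.0: no
  /14 68.168.0.0: no
  /19 83.109.128.0: no
  /0 0.0.0.0: MATCH
Selected: next-hop 85.133.224.242 via wlan0 (matched /0)


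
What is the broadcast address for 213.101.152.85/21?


Network: 213.101.152.0/21
Host bits = 11
Set all host bits to 1:
Broadcast: 213.101.159.255


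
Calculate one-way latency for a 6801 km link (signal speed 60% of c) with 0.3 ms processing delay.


Speed = 0.6 * 3e5 km/s = 180000 km/s
Propagation delay = 6801 / 180000 = 0.0378 s = 37.7833 ms
Processing delay = 0.3 ms
Total one-way latency = 38.0833 ms


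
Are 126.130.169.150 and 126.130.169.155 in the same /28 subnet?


Mask: 255.255.255.240
126.130.169.150 AND mask = 126.130.169.144
126.130.169.155 AND mask = 126.130.169.144
Yes, same subnet (126.130.169.144)


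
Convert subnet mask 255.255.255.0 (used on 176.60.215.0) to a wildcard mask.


Subnet mask: 255.255.255.0
Wildcard = 255.255.255.255 - subnet mask
255 - 255 = 0
255 - 255 = 0
255 - 255 = 0
255 - 0 = 255
Wildcard: 0.0.0.255


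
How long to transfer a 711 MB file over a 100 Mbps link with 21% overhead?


Effective throughput = 100 * (1 - 21/100) = 79 Mbps
File size in Mb = 711 * 8 = 5688 Mb
Time = 5688 / 79
Time = 72 seconds


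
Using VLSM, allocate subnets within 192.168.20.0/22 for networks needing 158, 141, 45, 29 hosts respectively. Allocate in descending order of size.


158 hosts -> /24 (254 usable): 192.168.20.0/24
141 hosts -> /24 (254 usable): 192.168.21.0/24
45 hosts -> /26 (62 usable): 192.168.22.0/26
29 hosts -> /27 (30 usable): 192.168.22.64/27
Allocation: 192.168.20.0/24 (158 hosts, 254 usable); 192.168.21.0/24 (141 hosts, 254 usable); 192.168.22.0/26 (45 hosts, 62 usable); 192.168.22.64/27 (29 hosts, 30 usable)


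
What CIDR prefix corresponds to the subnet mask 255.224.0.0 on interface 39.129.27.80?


Binary: 11111111.11100000.00000000.00000000
Count leading 1s
Prefix: /11


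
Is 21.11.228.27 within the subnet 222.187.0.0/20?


Subnet network: 222.187.0.0
Test IP AND mask: 21.11.224.0
No, 21.11.228.27 is not in 222.187.0.0/20


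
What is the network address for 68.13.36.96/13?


IP:   01000100.00001101.00100100.01100000
Mask: 11111111.11111000.00000000.00000000
AND operation:
Net:  01000100.00001000.00000000.00000000
Network: 68.8.0.0/13


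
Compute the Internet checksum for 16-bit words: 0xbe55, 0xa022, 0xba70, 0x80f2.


Sum all words (with carry folding):
+ 0xbe55 = 0xbe55
+ 0xa022 = 0x5e78
+ 0xba70 = 0x18e9
+ 0x80f2 = 0x99db
One's complement: ~0x99db
Checksum = 0x6624


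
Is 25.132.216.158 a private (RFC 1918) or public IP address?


RFC 1918 private ranges:
  10.0.0.0/8 (10.0.0.0 - 10.255.255.255)
  172.16.0.0/12 (172.16.0.0 - 172.31.255.255)
  192.168.0.0/16 (192.168.0.0 - 192.168.255.255)
Public (not in any RFC 1918 range)


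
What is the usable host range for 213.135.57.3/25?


Network: 213.135.57.0
Broadcast: 213.135.57.127
First usable = network + 1
Last usable = broadcast - 1
Range: 213.135.57.1 to 213.135.57.126


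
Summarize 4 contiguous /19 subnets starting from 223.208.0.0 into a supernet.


Original prefix: /19
Number of subnets: 4 = 2^2
New prefix = 19 - 2 = 17
Supernet: 223.208.0.0/17


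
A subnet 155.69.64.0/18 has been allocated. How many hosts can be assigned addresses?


Host bits = 32 - 18 = 14
Total addresses = 2^14 = 16384
Usable = total - 2 (network and broadcast)
Usable hosts: 16382


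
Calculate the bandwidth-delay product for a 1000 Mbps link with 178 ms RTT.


BDP = bandwidth * RTT
= 1000 Mbps * 178 ms
= 1000 * 1e6 * 178 / 1000 bits
= 178000000 bits
= 22250000 bytes
= 21728.5156 KB
BDP = 178000000 bits (22250000 bytes)


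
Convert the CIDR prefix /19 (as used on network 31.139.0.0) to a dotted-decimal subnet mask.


/19 means 19 network bits, 13 host bits
Binary: 11111111111111111110000000000000
Mask: 255.255.224.0


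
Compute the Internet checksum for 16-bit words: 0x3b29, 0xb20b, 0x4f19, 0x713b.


Sum all words (with carry folding):
+ 0x3b29 = 0x3b29
+ 0xb20b = 0xed34
+ 0x4f19 = 0x3c4e
+ 0x713b = 0xad89
One's complement: ~0xad89
Checksum = 0x5276


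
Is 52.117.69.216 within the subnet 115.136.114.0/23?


Subnet network: 115.136.114.0
Test IP AND mask: 52.117.68.0
No, 52.117.69.216 is not in 115.136.114.0/23


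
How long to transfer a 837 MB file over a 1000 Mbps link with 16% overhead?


Effective throughput = 1000 * (1 - 16/100) = 840 Mbps
File size in Mb = 837 * 8 = 6696 Mb
Time = 6696 / 840
Time = 7.9714 seconds


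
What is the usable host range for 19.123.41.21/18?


Network: 19.123.0.0
Broadcast: 19.123.63.255
First usable = network + 1
Last usable = broadcast - 1
Range: 19.123.0.1 to 19.123.63.254


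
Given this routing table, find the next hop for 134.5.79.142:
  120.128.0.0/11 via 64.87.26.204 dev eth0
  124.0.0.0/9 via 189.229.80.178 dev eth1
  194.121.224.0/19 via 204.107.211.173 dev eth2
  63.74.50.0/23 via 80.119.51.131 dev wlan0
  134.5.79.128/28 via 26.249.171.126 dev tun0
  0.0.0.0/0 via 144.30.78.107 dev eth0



Longest prefix match for 134.5.79.142:
  /11 120.128.0.0: no
  /9 124.0.0.0: no
  /19 194.121.224.0: no
  /23 63.74.50.0: no
  /28 134.5.79.128: MATCH
  /0 0.0.0.0: MATCH
Selected: next-hop 26.249.171.126 via tun0 (matched /28)


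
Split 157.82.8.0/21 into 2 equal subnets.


New prefix = 21 + 1 = 22
Each subnet has 1024 addresses
  157.82.8.0/22
  157.82.12.0/22
Subnets: 157.82.8.0/22, 157.82.12.0/22


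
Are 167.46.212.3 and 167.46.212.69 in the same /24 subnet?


Mask: 255.255.255.0
167.46.212.3 AND mask = 167.46.212.0
167.46.212.69 AND mask = 167.46.212.0
Yes, same subnet (167.46.212.0)


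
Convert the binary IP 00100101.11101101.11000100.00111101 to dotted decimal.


00100101 = 37
11101101 = 237
11000100 = 196
00111101 = 61
IP: 37.237.196.61


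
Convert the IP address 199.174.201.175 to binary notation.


199 = 11000111
174 = 10101110
201 = 11001001
175 = 10101111
Binary: 11000111.10101110.11001001.10101111


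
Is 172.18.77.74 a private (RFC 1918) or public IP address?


RFC 1918 private ranges:
  10.0.0.0/8 (10.0.0.0 - 10.255.255.255)
  172.16.0.0/12 (172.16.0.0 - 172.31.255.255)
  192.168.0.0/16 (192.168.0.0 - 192.168.255.255)
Private (in 172.16.0.0/12)


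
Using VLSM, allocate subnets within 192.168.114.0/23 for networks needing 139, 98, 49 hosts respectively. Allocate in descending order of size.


139 hosts -> /24 (254 usable): 192.168.114.0/24
98 hosts -> /25 (126 usable): 192.168.115.0/25
49 hosts -> /26 (62 usable): 192.168.115.128/26
Allocation: 192.168.114.0/24 (139 hosts, 254 usable); 192.168.115.0/25 (98 hosts, 126 usable); 192.168.115.128/26 (49 hosts, 62 usable)


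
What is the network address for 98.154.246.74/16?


IP:   01100010.10011010.11110110.01001010
Mask: 11111111.11111111.00000000.00000000
AND operation:
Net:  01100010.10011010.00000000.00000000
Network: 98.154.0.0/16


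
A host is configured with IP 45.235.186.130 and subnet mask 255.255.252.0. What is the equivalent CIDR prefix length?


Binary: 11111111.11111111.11111100.00000000
Count leading 1s
Prefix: /22


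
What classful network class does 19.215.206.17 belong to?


First octet: 19
Binary: 00010011
0xxxxxxx -> Class A (1-126)
Class A, default mask 255.0.0.0 (/8)


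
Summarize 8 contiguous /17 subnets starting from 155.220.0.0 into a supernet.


Original prefix: /17
Number of subnets: 8 = 2^3
New prefix = 17 - 3 = 14
Supernet: 155.220.0.0/14


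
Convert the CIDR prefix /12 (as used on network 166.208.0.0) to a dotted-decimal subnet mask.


/12 means 12 network bits, 20 host bits
Binary: 11111111111100000000000000000000
Mask: 255.240.0.0


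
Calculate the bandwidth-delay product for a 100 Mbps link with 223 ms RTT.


BDP = bandwidth * RTT
= 100 Mbps * 223 ms
= 100 * 1e6 * 223 / 1000 bits
= 22300000 bits
= 2787500 bytes
= 2722.168 KB
BDP = 22300000 bits (2787500 bytes)


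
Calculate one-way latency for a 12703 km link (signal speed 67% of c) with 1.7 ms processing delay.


Speed = 0.67 * 3e5 km/s = 201000 km/s
Propagation delay = 12703 / 201000 = 0.0632 s = 63.199 ms
Processing delay = 1.7 ms
Total one-way latency = 64.899 ms


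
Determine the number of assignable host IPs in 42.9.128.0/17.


Host bits = 32 - 17 = 15
Total addresses = 2^15 = 32768
Usable = total - 2 (network and broadcast)
Usable hosts: 32766


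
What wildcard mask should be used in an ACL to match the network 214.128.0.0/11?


Subnet mask: 255.224.0.0
Wildcard = 255.255.255.255 - subnet mask
255 - 255 = 0
255 - 224 = 31
255 - 0 = 255
255 - 0 = 255
Wildcard: 0.31.255.255


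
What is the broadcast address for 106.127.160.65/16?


Network: 106.127.0.0/16
Host bits = 16
Set all host bits to 1:
Broadcast: 106.127.255.255


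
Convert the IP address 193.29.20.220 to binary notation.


193 = 11000001
29 = 00011101
20 = 00010100
220 = 11011100
Binary: 11000001.00011101.00010100.11011100


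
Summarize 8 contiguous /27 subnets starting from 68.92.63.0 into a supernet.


Original prefix: /27
Number of subnets: 8 = 2^3
New prefix = 27 - 3 = 24
Supernet: 68.92.63.0/24


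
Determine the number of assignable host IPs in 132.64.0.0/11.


Host bits = 32 - 11 = 21
Total addresses = 2^21 = 2097152
Usable = total - 2 (network and broadcast)
Usable hosts: 2097150


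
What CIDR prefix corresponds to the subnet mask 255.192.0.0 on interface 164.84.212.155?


Binary: 11111111.11000000.00000000.00000000
Count leading 1s
Prefix: /10


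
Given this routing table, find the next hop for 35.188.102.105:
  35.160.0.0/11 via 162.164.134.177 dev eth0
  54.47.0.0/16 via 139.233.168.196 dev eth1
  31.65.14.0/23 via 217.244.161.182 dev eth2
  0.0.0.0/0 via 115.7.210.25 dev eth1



Longest prefix match for 35.188.102.105:
  /11 35.160.0.0: MATCH
  /16 54.47.0.0: no
  /23 31.65.14.0: no
  /0 0.0.0.0: MATCH
Selected: next-hop 162.164.134.177 via eth0 (matched /11)


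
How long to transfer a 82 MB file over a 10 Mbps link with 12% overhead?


Effective throughput = 10 * (1 - 12/100) = 8.8 Mbps
File size in Mb = 82 * 8 = 656 Mb
Time = 656 / 8.8
Time = 74.5455 seconds


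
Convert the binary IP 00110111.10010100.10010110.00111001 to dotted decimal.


00110111 = 55
10010100 = 148
10010110 = 150
00111001 = 57
IP: 55.148.150.57


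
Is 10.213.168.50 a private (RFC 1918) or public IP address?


RFC 1918 private ranges:
  10.0.0.0/8 (10.0.0.0 - 10.255.255.255)
  172.16.0.0/12 (172.16.0.0 - 172.31.255.255)
  192.168.0.0/16 (192.168.0.0 - 192.168.255.255)
Private (in 10.0.0.0/8)


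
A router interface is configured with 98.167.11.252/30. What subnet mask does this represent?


/30 means 30 network bits, 2 host bits
Binary: 11111111111111111111111111111100
Mask: 255.255.255.252


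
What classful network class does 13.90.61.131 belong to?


First octet: 13
Binary: 00001101
0xxxxxxx -> Class A (1-126)
Class A, default mask 255.0.0.0 (/8)


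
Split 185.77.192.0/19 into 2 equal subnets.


New prefix = 19 + 1 = 20
Each subnet has 4096 addresses
  185.77.192.0/20
  185.77.208.0/20
Subnets: 185.77.192.0/20, 185.77.208.0/20


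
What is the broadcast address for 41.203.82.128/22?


Network: 41.203.80.0/22
Host bits = 10
Set all host bits to 1:
Broadcast: 41.203.83.255


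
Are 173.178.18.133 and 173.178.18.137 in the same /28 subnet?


Mask: 255.255.255.240
173.178.18.133 AND mask = 173.178.18.128
173.178.18.137 AND mask = 173.178.18.128
Yes, same subnet (173.178.18.128)


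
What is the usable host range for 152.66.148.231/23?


Network: 152.66.148.0
Broadcast: 152.66.149.255
First usable = network + 1
Last usable = broadcast - 1
Range: 152.66.148.1 to 152.66.149.254


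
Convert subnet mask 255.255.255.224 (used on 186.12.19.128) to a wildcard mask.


Subnet mask: 255.255.255.224
Wildcard = 255.255.255.255 - subnet mask
255 - 255 = 0
255 - 255 = 0
255 - 255 = 0
255 - 224 = 31
Wildcard: 0.0.0.31


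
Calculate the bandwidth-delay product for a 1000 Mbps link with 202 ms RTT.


BDP = bandwidth * RTT
= 1000 Mbps * 202 ms
= 1000 * 1e6 * 202 / 1000 bits
= 202000000 bits
= 25250000 bytes
= 24658.2031 KB
BDP = 202000000 bits (25250000 bytes)


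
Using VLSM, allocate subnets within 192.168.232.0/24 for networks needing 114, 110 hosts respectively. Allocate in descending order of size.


114 hosts -> /25 (126 usable): 192.168.232.0/25
110 hosts -> /25 (126 usable): 192.168.232.128/25
Allocation: 192.168.232.0/25 (114 hosts, 126 usable); 192.168.232.128/25 (110 hosts, 126 usable)


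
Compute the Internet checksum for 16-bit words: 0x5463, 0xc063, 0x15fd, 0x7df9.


Sum all words (with carry folding):
+ 0x5463 = 0x5463
+ 0xc063 = 0x14c7
+ 0x15fd = 0x2ac4
+ 0x7df9 = 0xa8bd
One's complement: ~0xa8bd
Checksum = 0x5742


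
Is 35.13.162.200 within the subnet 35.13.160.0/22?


Subnet network: 35.13.160.0
Test IP AND mask: 35.13.160.0
Yes, 35.13.162.200 is in 35.13.160.0/22


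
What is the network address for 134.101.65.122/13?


IP:   10000110.01100101.01000001.01111010
Mask: 11111111.11111000.00000000.00000000
AND operation:
Net:  10000110.01100000.00000000.00000000
Network: 134.96.0.0/13


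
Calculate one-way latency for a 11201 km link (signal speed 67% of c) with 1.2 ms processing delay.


Speed = 0.67 * 3e5 km/s = 201000 km/s
Propagation delay = 11201 / 201000 = 0.0557 s = 55.7264 ms
Processing delay = 1.2 ms
Total one-way latency = 56.9264 ms


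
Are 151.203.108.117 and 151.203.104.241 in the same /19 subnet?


Mask: 255.255.224.0
151.203.108.117 AND mask = 151.203.96.0
151.203.104.241 AND mask = 151.203.96.0
Yes, same subnet (151.203.96.0)


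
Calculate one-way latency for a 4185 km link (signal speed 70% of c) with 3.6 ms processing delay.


Speed = 0.7 * 3e5 km/s = 210000 km/s
Propagation delay = 4185 / 210000 = 0.0199 s = 19.9286 ms
Processing delay = 3.6 ms
Total one-way latency = 23.5286 ms


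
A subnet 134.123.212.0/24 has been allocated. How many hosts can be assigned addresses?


Host bits = 32 - 24 = 8
Total addresses = 2^8 = 256
Usable = total - 2 (network and broadcast)
Usable hosts: 254


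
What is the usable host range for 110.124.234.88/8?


Network: 110.0.0.0
Broadcast: 110.255.255.255
First usable = network + 1
Last usable = broadcast - 1
Range: 110.0.0.1 to 110.255.255.254


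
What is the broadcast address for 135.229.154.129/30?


Network: 135.229.154.128/30
Host bits = 2
Set all host bits to 1:
Broadcast: 135.229.154.131


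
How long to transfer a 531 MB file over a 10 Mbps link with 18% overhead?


Effective throughput = 10 * (1 - 18/100) = 8.2 Mbps
File size in Mb = 531 * 8 = 4248 Mb
Time = 4248 / 8.2
Time = 518.0488 seconds


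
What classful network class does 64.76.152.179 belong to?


First octet: 64
Binary: 01000000
0xxxxxxx -> Class A (1-126)
Class A, default mask 255.0.0.0 (/8)


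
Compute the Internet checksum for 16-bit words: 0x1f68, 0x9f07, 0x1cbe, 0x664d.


Sum all words (with carry folding):
+ 0x1f68 = 0x1f68
+ 0x9f07 = 0xbe6f
+ 0x1cbe = 0xdb2d
+ 0x664d = 0x417b
One's complement: ~0x417b
Checksum = 0xbe84


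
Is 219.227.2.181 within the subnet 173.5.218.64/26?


Subnet network: 173.5.218.64
Test IP AND mask: 219.227.2.128
No, 219.227.2.181 is not in 173.5.218.64/26


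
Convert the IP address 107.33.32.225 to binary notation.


107 = 01101011
33 = 00100001
32 = 00100000
225 = 11100001
Binary: 01101011.00100001.00100000.11100001


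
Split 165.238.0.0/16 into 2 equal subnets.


New prefix = 16 + 1 = 17
Each subnet has 32768 addresses
  165.238.0.0/17
  165.238.128.0/17
Subnets: 165.238.0.0/17, 165.238.128.0/17


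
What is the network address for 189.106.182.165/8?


IP:   10111101.01101010.10110110.10100101
Mask: 11111111.00000000.00000000.00000000
AND operation:
Net:  10111101.00000000.00000000.00000000
Network: 189.0.0.0/8


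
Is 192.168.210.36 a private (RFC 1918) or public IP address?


RFC 1918 private ranges:
  10.0.0.0/8 (10.0.0.0 - 10.255.255.255)
  172.16.0.0/12 (172.16.0.0 - 172.31.255.255)
  192.168.0.0/16 (192.168.0.0 - 192.168.255.255)
Private (in 192.168.0.0/16)


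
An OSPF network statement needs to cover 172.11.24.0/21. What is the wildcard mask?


Subnet mask: 255.255.248.0
Wildcard = 255.255.255.255 - subnet mask
255 - 255 = 0
255 - 255 = 0
255 - 248 = 7
255 - 0 = 255
Wildcard: 0.0.7.255


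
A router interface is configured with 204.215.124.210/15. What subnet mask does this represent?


/15 means 15 network bits, 17 host bits
Binary: 11111111111111100000000000000000
Mask: 255.254.0.0


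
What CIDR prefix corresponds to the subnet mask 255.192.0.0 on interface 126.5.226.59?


Binary: 11111111.11000000.00000000.00000000
Count leading 1s
Prefix: /10


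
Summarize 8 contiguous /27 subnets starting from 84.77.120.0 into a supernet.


Original prefix: /27
Number of subnets: 8 = 2^3
New prefix = 27 - 3 = 24
Supernet: 84.77.120.0/24


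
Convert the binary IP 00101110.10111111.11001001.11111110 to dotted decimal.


00101110 = 46
10111111 = 191
11001001 = 201
11111110 = 254
IP: 46.191.201.254


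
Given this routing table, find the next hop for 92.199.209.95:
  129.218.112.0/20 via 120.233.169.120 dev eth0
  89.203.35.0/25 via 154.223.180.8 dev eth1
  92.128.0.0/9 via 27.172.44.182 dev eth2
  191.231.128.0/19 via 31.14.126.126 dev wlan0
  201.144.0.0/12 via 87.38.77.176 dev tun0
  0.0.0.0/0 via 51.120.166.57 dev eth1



Longest prefix match for 92.199.209.95:
  /20 129.218.112.0: no
  /25 89.203.35.0: no
  /9 92.128.0.0: MATCH
  /19 191.231.128.0: no
  /12 201.144.0.0: no
  /0 0.0.0.0: MATCH
Selected: next-hop 27.172.44.182 via eth2 (matched /9)


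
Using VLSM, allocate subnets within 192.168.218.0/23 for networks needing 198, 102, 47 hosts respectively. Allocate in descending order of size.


198 hosts -> /24 (254 usable): 192.168.218.0/24
102 hosts -> /25 (126 usable): 192.168.219.0/25
47 hosts -> /26 (62 usable): 192.168.219.128/26
Allocation: 192.168.218.0/24 (198 hosts, 254 usable); 192.168.219.0/25 (102 hosts, 126 usable); 192.168.219.128/26 (47 hosts, 62 usable)


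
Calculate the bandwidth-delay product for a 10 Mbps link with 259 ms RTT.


BDP = bandwidth * RTT
= 10 Mbps * 259 ms
= 10 * 1e6 * 259 / 1000 bits
= 2590000 bits
= 323750 bytes
= 316.1621 KB
BDP = 2590000 bits (323750 bytes)


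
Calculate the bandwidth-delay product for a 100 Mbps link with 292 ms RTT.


BDP = bandwidth * RTT
= 100 Mbps * 292 ms
= 100 * 1e6 * 292 / 1000 bits
= 29200000 bits
= 3650000 bytes
= 3564.4531 KB
BDP = 29200000 bits (3650000 bytes)


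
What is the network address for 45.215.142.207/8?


IP:   00101101.11010111.10001110.11001111
Mask: 11111111.00000000.00000000.00000000
AND operation:
Net:  00101101.00000000.00000000.00000000
Network: 45.0.0.0/8


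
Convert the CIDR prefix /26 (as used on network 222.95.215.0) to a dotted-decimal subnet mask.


/26 means 26 network bits, 6 host bits
Binary: 11111111111111111111111111000000
Mask: 255.255.255.192


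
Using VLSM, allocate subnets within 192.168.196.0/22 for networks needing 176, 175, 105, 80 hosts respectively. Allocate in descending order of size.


176 hosts -> /24 (254 usable): 192.168.196.0/24
175 hosts -> /24 (254 usable): 192.168.197.0/24
105 hosts -> /25 (126 usable): 192.168.198.0/25
80 hosts -> /25 (126 usable): 192.168.198.128/25
Allocation: 192.168.196.0/24 (176 hosts, 254 usable); 192.168.197.0/24 (175 hosts, 254 usable); 192.168.198.0/25 (105 hosts, 126 usable); 192.168.198.128/25 (80 hosts, 126 usable)


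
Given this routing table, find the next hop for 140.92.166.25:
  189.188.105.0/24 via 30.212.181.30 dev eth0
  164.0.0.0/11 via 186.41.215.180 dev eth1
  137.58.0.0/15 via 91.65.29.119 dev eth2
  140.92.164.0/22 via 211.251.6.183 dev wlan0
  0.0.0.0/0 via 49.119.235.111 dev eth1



Longest prefix match for 140.92.166.25:
  /24 189.188.105.0: no
  /11 164.0.0.0: no
  /15 137.58.0.0: no
  /22 140.92.164.0: MATCH
  /0 0.0.0.0: MATCH
Selected: next-hop 211.251.6.183 via wlan0 (matched /22)


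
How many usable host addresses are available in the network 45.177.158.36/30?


Host bits = 32 - 30 = 2
Total addresses = 2^2 = 4
Usable = total - 2 (network and broadcast)
Usable hosts: 2


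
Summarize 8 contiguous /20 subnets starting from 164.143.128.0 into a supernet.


Original prefix: /20
Number of subnets: 8 = 2^3
New prefix = 20 - 3 = 17
Supernet: 164.143.128.0/17


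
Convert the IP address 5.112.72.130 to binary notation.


5 = 00000101
112 = 01110000
72 = 01001000
130 = 10000010
Binary: 00000101.01110000.01001000.10000010


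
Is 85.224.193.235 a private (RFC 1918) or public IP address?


RFC 1918 private ranges:
  10.0.0.0/8 (10.0.0.0 - 10.255.255.255)
  172.16.0.0/12 (172.16.0.0 - 172.31.255.255)
  192.168.0.0/16 (192.168.0.0 - 192.168.255.255)
Public (not in any RFC 1918 range)


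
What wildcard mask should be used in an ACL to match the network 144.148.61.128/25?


Subnet mask: 255.255.255.128
Wildcard = 255.255.255.255 - subnet mask
255 - 255 = 0
255 - 255 = 0
255 - 255 = 0
255 - 128 = 127
Wildcard: 0.0.0.127


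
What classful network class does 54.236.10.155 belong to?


First octet: 54
Binary: 00110110
0xxxxxxx -> Class A (1-126)
Class A, default mask 255.0.0.0 (/8)


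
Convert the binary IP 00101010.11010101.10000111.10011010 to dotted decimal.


00101010 = 42
11010101 = 213
10000111 = 135
10011010 = 154
IP: 42.213.135.154


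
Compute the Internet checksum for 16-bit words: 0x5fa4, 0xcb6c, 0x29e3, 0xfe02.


Sum all words (with carry folding):
+ 0x5fa4 = 0x5fa4
+ 0xcb6c = 0x2b11
+ 0x29e3 = 0x54f4
+ 0xfe02 = 0x52f7
One's complement: ~0x52f7
Checksum = 0xad08


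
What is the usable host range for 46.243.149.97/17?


Network: 46.243.128.0
Broadcast: 46.243.255.255
First usable = network + 1
Last usable = broadcast - 1
Range: 46.243.128.1 to 46.243.255.254


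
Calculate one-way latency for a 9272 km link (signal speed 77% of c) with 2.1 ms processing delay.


Speed = 0.77 * 3e5 km/s = 231000 km/s
Propagation delay = 9272 / 231000 = 0.0401 s = 40.1385 ms
Processing delay = 2.1 ms
Total one-way latency = 42.2385 ms
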